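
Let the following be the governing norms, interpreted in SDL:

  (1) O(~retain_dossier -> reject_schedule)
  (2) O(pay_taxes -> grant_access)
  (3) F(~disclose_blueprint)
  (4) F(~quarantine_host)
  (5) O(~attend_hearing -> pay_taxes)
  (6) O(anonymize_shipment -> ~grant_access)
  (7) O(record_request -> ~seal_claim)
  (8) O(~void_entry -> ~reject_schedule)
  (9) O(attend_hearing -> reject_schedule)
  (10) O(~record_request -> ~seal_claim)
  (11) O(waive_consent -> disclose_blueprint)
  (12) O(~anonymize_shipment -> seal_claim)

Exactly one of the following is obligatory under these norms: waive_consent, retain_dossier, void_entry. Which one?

Premises 7 and 10 are O(record_request -> ~seal_claim) and O(~record_request -> ~seal_claim); every ideal world satisfies record_request or ~record_request, so in either case ~seal_claim holds — hence O(~seal_claim).
Premise 12 is O(~anonymize_shipment -> seal_claim); contrapositively O(~seal_claim -> anonymize_shipment). Since O(~seal_claim) holds, K gives O(anonymize_shipment).
With premise 6, O(anonymize_shipment -> ~grant_access), the K-axiom yields O(~grant_access).
The contrapositive of premise 2 (O(pay_taxes -> grant_access)) is O(~grant_access -> ~pay_taxes), and O(~grant_access) is already established, so O(~pay_taxes).
Premise 5 is O(~attend_hearing -> pay_taxes); contrapositively O(~pay_taxes -> attend_hearing). Since O(~pay_taxes) holds, K gives O(attend_hearing).
From O(attend_hearing) and premise 9, O(attend_hearing -> reject_schedule), we obtain O(reject_schedule).
Premise 8, O(~void_entry -> ~reject_schedule), contraposes to O(reject_schedule -> void_entry); with O(reject_schedule) we get O(void_entry).
So O(void_entry) holds — void_entry is obligatory. None of the other listed options is made obligatory by any chain of premises.

void_entry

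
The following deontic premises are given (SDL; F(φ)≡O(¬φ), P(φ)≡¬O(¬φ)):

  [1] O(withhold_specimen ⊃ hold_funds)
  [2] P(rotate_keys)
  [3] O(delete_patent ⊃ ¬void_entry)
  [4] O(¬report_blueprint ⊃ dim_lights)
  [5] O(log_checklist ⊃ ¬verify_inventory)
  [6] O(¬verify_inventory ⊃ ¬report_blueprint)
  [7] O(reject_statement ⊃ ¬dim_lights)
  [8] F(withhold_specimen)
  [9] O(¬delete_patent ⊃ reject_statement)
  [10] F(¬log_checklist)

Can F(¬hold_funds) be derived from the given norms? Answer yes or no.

No

Premise 1 is O(withhold_specimen ⊃ hold_funds), but O(withhold_specimen) is not derivable from the premises, so it does not yield O(hold_funds).
No other premise forces O(hold_funds). An ideal world satisfying every premise can still have ¬hold_funds true, so F(¬hold_funds) is not derivable.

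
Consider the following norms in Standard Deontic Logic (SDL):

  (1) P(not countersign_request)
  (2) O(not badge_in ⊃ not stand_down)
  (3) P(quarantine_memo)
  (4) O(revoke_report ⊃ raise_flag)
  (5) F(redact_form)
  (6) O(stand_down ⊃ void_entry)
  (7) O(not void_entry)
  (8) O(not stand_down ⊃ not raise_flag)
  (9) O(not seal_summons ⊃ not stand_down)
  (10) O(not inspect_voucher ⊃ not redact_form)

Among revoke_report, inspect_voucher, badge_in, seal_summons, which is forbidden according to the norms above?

From premise 7 we have O(not void_entry).
Premise 6 is O(stand_down ⊃ void_entry); contrapositively O(not void_entry ⊃ not stand_down). Since O(not void_entry) holds, K gives O(not stand_down).
From O(not stand_down) and premise 8, O(not stand_down ⊃ not raise_flag), we obtain O(not raise_flag).
Premise 4, O(revoke_report ⊃ raise_flag), contraposes to O(not raise_flag ⊃ not revoke_report); with O(not raise_flag) we get O(not revoke_report).
So O(not revoke_report) holds, i.e. revoke_report is forbidden. None of the other listed options is forbidden under the premises.

revoke_report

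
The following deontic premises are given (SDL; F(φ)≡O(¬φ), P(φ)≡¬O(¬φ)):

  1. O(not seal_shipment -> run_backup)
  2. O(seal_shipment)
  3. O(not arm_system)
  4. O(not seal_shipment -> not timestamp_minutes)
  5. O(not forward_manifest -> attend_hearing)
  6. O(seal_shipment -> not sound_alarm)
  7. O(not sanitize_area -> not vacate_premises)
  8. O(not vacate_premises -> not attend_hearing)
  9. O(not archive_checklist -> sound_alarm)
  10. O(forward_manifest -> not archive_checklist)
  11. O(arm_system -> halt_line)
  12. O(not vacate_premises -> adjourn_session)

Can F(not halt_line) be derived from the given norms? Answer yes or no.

Premise 11 is O(arm_system -> halt_line), but O(arm_system) is not derivable from the premises, so it does not yield O(halt_line).
No other premise forces O(halt_line). An ideal world satisfying every premise can still have not halt_line true, so F(not halt_line) is not derivable.

No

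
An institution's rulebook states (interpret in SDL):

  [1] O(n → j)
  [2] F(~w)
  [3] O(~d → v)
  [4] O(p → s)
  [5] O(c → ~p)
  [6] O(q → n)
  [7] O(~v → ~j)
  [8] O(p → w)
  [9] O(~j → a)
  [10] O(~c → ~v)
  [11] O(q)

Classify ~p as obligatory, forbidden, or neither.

Premise 11 states O(q) outright.
From O(q) and premise 6, O(q → n), we obtain O(n).
With premise 1, O(n → j), the K-axiom yields O(j).
Premise 7 is O(~v → ~j); contrapositively O(j → v). Since O(j) holds, K gives O(v).
Premise 10 is O(~c → ~v); contrapositively O(v → c). Since O(v) holds, K gives O(c).
From O(c) and premise 5, O(c → ~p), we obtain O(~p).
Premises 2, 3, 4, 8, 9 do not contribute to this derivation.
Hence ~p is obligatory.

Obligatory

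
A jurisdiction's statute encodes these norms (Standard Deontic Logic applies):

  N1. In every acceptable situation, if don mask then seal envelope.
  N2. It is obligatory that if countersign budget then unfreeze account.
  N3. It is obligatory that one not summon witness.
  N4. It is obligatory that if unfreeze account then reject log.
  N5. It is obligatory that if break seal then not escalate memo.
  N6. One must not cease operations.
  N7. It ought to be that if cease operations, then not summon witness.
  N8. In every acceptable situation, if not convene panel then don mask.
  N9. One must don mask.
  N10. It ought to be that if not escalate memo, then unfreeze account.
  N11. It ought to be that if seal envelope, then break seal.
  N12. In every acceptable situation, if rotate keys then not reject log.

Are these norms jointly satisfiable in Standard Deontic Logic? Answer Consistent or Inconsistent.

Consistent

Premise 7 is O(cease_operations → ¬summon_witness); even if O(¬summon_witness) held, inferring O(cease_operations) would be affirming the consequent — invalid.
So O(cease_operations) is not derivable, and the apparent clash with O(¬cease_operations) does not arise.
A world satisfying every obligation exists (e.g. break_seal=true, cease_operations=false, convene_panel=false, countersign_budget=false, don_mask=true, escalate_memo=false, reject_log=true, rotate_keys=false, seal_envelope=true, summon_witness=false, unfreeze_account=true); no atom is both obligatory and forbidden, so the set is consistent.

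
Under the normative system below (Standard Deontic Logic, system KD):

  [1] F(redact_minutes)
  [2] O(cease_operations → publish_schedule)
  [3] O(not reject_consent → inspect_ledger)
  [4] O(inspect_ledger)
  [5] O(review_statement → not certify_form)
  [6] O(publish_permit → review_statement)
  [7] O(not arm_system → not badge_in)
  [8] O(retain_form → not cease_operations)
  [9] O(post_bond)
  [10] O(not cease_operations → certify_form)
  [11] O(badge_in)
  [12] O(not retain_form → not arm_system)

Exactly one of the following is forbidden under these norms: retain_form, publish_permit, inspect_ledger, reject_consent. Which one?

Premise 11 gives O(badge_in).
Premise 7, O(not arm_system → not badge_in), contraposes to O(badge_in → arm_system); with O(badge_in) we get O(arm_system).
Premise 12 is O(not retain_form → not arm_system); contrapositively O(arm_system → retain_form). Since O(arm_system) holds, K gives O(retain_form).
Premise 8 is O(retain_form → not cease_operations); since O(retain_form), deontic closure gives O(not cease_operations).
From O(not cease_operations) and premise 10, O(not cease_operations → certify_form), we obtain O(certify_form).
Premise 5 is O(review_statement → not certify_form); contrapositively O(certify_form → not review_statement). Since O(certify_form) holds, K gives O(not review_statement).
The contrapositive of premise 6 (O(publish_permit → review_statement)) is O(not review_statement → not publish_permit), and O(not review_statement) is already established, so O(not publish_permit).
So O(not publish_permit) holds, i.e. publish_permit is forbidden. None of the other listed options is forbidden under the premises.

publish_permit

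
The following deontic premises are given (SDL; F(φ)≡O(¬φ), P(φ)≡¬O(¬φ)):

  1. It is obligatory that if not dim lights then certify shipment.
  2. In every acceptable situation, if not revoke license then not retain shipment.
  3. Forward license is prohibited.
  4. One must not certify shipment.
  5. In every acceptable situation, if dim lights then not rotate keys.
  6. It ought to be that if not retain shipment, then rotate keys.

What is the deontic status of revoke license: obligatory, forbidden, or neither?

F(certify_shipment) at premise 4 means O(¬certify_shipment).
The contrapositive of premise 1 (O(¬dim_lights → certify_shipment)) is O(¬certify_shipment → dim_lights), and O(¬certify_shipment) is already established, so O(dim_lights).
With premise 5, O(dim_lights → ¬rotate_keys), the K-axiom yields O(¬rotate_keys).
Premise 6, O(¬retain_shipment → rotate_keys), contraposes to O(¬rotate_keys → retain_shipment); with O(¬rotate_keys) we get O(retain_shipment).
Premise 2, O(¬revoke_license → ¬retain_shipment), contraposes to O(retain_shipment → revoke_license); with O(retain_shipment) we get O(revoke_license).
Premise 3 does not contribute to this derivation.
Hence revoke_license is obligatory.

Obligatory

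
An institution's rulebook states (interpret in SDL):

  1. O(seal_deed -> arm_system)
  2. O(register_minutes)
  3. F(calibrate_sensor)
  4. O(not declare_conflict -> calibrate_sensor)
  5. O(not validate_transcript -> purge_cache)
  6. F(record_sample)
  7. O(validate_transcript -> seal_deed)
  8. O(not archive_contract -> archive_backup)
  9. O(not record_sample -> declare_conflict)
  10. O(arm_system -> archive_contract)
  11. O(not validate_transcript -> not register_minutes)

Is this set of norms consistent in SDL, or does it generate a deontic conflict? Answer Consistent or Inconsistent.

Premise 4 is O(not declare_conflict -> calibrate_sensor), but O(not declare_conflict) is not derivable from the premises, so it does not yield O(calibrate_sensor).
So O(calibrate_sensor) is not derivable, and the apparent clash with O(not calibrate_sensor) does not arise.
A world satisfying every obligation exists (e.g. archive_backup=false, archive_contract=true, arm_system=true, calibrate_sensor=false, declare_conflict=true, purge_cache=false, record_sample=false, register_minutes=true, seal_deed=true, validate_transcript=true); no atom is both obligatory and forbidden, so the set is consistent.

Consistent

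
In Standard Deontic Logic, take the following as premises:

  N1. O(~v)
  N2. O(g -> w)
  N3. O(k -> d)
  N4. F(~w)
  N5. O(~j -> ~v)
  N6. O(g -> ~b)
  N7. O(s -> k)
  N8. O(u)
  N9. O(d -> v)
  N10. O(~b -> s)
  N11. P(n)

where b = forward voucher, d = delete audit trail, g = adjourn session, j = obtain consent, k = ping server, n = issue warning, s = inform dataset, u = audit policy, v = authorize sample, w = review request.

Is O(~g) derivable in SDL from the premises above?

Yes

Premise 1 gives O(~v).
Premise 9 is O(d -> v); contrapositively O(~v -> ~d). Since O(~v) holds, K gives O(~d).
Premise 3, O(k -> d), contraposes to O(~d -> ~k); with O(~d) we get O(~k).
The contrapositive of premise 7 (O(s -> k)) is O(~k -> ~s), and O(~k) is already established, so O(~s).
Premise 10 is O(~b -> s); contrapositively O(~s -> b). Since O(~s) holds, K gives O(b).
Premise 6, O(g -> ~b), contraposes to O(b -> ~g); with O(b) we get O(~g).
Premises 2, 4, 5, 8, 11 do not contribute to this derivation.
So O(~g) follows.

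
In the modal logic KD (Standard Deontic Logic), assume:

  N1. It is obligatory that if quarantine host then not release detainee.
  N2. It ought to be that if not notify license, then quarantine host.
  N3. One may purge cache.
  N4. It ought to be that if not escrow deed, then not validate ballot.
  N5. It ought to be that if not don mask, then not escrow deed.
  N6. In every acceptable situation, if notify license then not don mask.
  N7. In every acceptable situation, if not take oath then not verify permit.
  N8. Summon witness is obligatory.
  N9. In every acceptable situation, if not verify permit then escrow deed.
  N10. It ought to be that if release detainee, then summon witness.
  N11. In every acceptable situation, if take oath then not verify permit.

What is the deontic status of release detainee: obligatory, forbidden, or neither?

By case analysis on take_oath: premise 11 gives O(take_oath → ¬verify_permit) and premise 7 gives O(¬take_oath → ¬verify_permit), so O(¬verify_permit) either way.
From O(¬verify_permit) and premise 9, O(¬verify_permit → escrow_deed), we obtain O(escrow_deed).
The contrapositive of premise 5 (O(¬don_mask → ¬escrow_deed)) is O(escrow_deed → don_mask), and O(escrow_deed) is already established, so O(don_mask).
Premise 6, O(notify_license → ¬don_mask), contraposes to O(don_mask → ¬notify_license); with O(don_mask) we get O(¬notify_license).
From O(¬notify_license) and premise 2, O(¬notify_license → quarantine_host), we obtain O(quarantine_host).
Premise 1 is O(quarantine_host → ¬release_detainee); since O(quarantine_host), deontic closure gives O(¬release_detainee).
Premises 3, 4, 8, 10 do not contribute to this derivation.
Thus O(¬release_detainee), which is F(release_detainee): release_detainee is forbidden.

Forbidden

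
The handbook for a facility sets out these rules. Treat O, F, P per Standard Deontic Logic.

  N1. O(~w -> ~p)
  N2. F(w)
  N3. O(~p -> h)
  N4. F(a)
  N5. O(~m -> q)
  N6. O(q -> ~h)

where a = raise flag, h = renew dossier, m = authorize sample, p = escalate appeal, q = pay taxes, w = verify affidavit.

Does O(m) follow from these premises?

Premise 2 is F(w), i.e. O(~w).
Applying K to premise 1 (O(~w -> ~p)) and O(~w) yields O(~p).
Applying K to premise 3 (O(~p -> h)) and O(~p) yields O(h).
The contrapositive of premise 6 (O(q -> ~h)) is O(h -> ~q), and O(h) is already established, so O(~q).
Premise 5, O(~m -> q), contraposes to O(~q -> m); with O(~q) we get O(m).
Premise 4 does not contribute to this derivation.
So O(m) follows.

Yes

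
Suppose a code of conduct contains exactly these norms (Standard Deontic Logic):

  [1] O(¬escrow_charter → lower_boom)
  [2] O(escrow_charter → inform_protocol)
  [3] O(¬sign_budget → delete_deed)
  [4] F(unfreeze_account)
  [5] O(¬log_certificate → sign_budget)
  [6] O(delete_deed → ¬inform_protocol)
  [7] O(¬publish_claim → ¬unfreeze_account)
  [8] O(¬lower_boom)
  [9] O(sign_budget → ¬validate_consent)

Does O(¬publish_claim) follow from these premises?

No

Premise 7 is O(¬publish_claim → ¬unfreeze_account); even if O(¬unfreeze_account) held, inferring O(¬publish_claim) would be affirming the consequent — invalid.
No other premise forces O(¬publish_claim). An ideal world satisfying every premise can still have ¬publish_claim false, so O(¬publish_claim) is not derivable.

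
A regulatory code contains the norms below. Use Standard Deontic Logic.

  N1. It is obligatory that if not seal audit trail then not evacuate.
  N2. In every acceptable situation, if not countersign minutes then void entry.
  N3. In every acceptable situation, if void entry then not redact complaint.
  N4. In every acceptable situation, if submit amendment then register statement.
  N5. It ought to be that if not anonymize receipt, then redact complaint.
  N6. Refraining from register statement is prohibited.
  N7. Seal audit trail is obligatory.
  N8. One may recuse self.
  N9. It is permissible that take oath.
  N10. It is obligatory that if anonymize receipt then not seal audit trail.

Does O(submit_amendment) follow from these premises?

Premise 4 is O(submit_amendment → register_statement); even if O(register_statement) held, inferring O(submit_amendment) would be affirming the consequent — invalid.
No other premise forces O(submit_amendment). An ideal world satisfying every premise can still have submit_amendment false, so O(submit_amendment) is not derivable.

No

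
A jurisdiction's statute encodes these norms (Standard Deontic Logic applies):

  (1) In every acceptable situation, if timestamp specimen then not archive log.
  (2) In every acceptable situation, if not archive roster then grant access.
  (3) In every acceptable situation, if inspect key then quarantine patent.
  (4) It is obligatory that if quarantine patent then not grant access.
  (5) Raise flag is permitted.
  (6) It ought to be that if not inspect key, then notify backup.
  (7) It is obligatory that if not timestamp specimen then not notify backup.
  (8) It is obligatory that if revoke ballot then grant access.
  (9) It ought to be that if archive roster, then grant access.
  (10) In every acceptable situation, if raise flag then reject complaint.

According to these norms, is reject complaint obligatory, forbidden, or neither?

Neither

Premise 10 is O(raise_flag → reject_complaint), but O(raise_flag) is not derivable from the premises (the permission P(raise_flag) asserts only ¬O(¬raise_flag), not O(raise_flag)), so it does not yield O(reject_complaint).
No premise or chain of K-axiom applications forces O(reject_complaint), and none forces O(¬reject_complaint). So reject_complaint is neither obligatory nor forbidden under these norms.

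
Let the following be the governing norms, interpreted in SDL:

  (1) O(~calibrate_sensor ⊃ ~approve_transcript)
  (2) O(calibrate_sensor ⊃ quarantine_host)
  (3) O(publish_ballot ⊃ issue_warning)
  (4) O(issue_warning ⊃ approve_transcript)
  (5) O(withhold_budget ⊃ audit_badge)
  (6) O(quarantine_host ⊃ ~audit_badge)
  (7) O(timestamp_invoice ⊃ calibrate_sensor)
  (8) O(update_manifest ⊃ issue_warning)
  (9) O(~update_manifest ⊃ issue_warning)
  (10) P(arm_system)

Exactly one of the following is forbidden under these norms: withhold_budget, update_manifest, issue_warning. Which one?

By case analysis on update_manifest: premise 8 gives O(update_manifest ⊃ issue_warning) and premise 9 gives O(~update_manifest ⊃ issue_warning), so O(issue_warning) either way.
Applying K to premise 4 (O(issue_warning ⊃ approve_transcript)) and O(issue_warning) yields O(approve_transcript).
Premise 1 is O(~calibrate_sensor ⊃ ~approve_transcript); contrapositively O(approve_transcript ⊃ calibrate_sensor). Since O(approve_transcript) holds, K gives O(calibrate_sensor).
From O(calibrate_sensor) and premise 2, O(calibrate_sensor ⊃ quarantine_host), we obtain O(quarantine_host).
Applying K to premise 6 (O(quarantine_host ⊃ ~audit_badge)) and O(quarantine_host) yields O(~audit_badge).
The contrapositive of premise 5 (O(withhold_budget ⊃ audit_badge)) is O(~audit_badge ⊃ ~withhold_budget), and O(~audit_badge) is already established, so O(~withhold_budget).
So O(~withhold_budget) holds, i.e. withhold_budget is forbidden. None of the other listed options is forbidden under the premises.

withhold_budget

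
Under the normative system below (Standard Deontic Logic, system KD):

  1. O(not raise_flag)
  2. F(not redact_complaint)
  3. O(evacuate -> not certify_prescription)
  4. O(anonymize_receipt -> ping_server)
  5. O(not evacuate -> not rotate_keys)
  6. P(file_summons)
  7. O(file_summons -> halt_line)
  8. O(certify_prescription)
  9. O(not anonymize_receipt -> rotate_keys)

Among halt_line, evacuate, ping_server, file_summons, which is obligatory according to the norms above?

ping_server

Premise 8 gives O(certify_prescription).
The contrapositive of premise 3 (O(evacuate -> not certify_prescription)) is O(certify_prescription -> not evacuate), and O(certify_prescription) is already established, so O(not evacuate).
From O(not evacuate) and premise 5, O(not evacuate -> not rotate_keys), we obtain O(not rotate_keys).
Premise 9 is O(not anonymize_receipt -> rotate_keys); contrapositively O(not rotate_keys -> anonymize_receipt). Since O(not rotate_keys) holds, K gives O(anonymize_receipt).
From O(anonymize_receipt) and premise 4, O(anonymize_receipt -> ping_server), we obtain O(ping_server).
So O(ping_server) holds — ping_server is obligatory. None of the other listed options is made obligatory by any chain of premises.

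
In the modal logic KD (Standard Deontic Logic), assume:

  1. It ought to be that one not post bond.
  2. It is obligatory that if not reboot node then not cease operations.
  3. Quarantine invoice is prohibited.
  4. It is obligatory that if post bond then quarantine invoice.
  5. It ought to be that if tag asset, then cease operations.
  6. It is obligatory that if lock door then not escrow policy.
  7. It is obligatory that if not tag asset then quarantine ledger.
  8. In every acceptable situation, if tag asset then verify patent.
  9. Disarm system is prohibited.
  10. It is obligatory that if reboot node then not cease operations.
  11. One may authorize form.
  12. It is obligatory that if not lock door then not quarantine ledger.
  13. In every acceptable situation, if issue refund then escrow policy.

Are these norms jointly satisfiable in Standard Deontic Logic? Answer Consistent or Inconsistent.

Premise 4 is O(post_bond → quarantine_invoice), but O(post_bond) is not derivable from the premises, so it does not yield O(quarantine_invoice).
So O(quarantine_invoice) is not derivable, and the apparent clash with O(¬quarantine_invoice) does not arise.
A world satisfying every obligation exists (e.g. authorize_form=false, cease_operations=false, disarm_system=false, escrow_policy=false, issue_refund=false, lock_door=true, post_bond=false, quarantine_invoice=false, quarantine_ledger=true, reboot_node=false, tag_asset=false, verify_patent=false); no atom is both obligatory and forbidden, so the set is consistent.

Consistent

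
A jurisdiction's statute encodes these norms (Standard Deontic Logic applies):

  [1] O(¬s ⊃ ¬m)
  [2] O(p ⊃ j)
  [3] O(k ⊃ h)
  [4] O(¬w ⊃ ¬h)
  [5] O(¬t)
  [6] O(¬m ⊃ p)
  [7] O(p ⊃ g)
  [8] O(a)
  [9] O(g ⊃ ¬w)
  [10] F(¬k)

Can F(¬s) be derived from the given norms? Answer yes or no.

Yes

Premise 10, F(¬k), is equivalent to O(k).
Premise 3 is O(k ⊃ h); since O(k), deontic closure gives O(h).
The contrapositive of premise 4 (O(¬w ⊃ ¬h)) is O(h ⊃ w), and O(h) is already established, so O(w).
Premise 9, O(g ⊃ ¬w), contraposes to O(w ⊃ ¬g); with O(w) we get O(¬g).
Premise 7 is O(p ⊃ g); contrapositively O(¬g ⊃ ¬p). Since O(¬g) holds, K gives O(¬p).
Premise 6, O(¬m ⊃ p), contraposes to O(¬p ⊃ m); with O(¬p) we get O(m).
The contrapositive of premise 1 (O(¬s ⊃ ¬m)) is O(m ⊃ s), and O(m) is already established, so O(s).
Premises 2, 5, 8 do not contribute to this derivation.
So O(s) holds, i.e. F(¬s). The claim follows.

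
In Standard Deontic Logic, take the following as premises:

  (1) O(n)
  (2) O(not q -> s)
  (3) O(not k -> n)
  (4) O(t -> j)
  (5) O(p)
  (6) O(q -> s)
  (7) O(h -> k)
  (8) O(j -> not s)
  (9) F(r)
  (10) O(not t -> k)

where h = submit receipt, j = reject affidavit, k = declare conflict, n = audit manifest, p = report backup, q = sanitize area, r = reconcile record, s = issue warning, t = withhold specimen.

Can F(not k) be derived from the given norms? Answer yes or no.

Yes

Premises 6 and 2 cover both cases: O(q -> s) and O(not q -> s). Since q ∨ not q is a tautology, O(s) follows.
Premise 8, O(j -> not s), contraposes to O(s -> not j); with O(s) we get O(not j).
Premise 4, O(t -> j), contraposes to O(not j -> not t); with O(not j) we get O(not t).
With premise 10, O(not t -> k), the K-axiom yields O(k).
Premises 1, 3, 5, 7, 9 do not contribute to this derivation.
So O(k) holds, i.e. F(not k). The claim follows.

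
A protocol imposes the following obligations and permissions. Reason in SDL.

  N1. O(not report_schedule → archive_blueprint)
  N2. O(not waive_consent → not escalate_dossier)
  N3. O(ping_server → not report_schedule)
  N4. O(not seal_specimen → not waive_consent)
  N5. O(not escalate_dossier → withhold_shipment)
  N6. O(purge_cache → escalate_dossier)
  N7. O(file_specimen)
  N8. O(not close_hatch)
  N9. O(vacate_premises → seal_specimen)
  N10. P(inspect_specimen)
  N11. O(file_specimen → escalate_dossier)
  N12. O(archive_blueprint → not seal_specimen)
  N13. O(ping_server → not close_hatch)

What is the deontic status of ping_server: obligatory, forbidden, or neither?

Premise 7 gives O(file_specimen).
Applying K to premise 11 (O(file_specimen → escalate_dossier)) and O(file_specimen) yields O(escalate_dossier).
The contrapositive of premise 2 (O(not waive_consent → not escalate_dossier)) is O(escalate_dossier → waive_consent), and O(escalate_dossier) is already established, so O(waive_consent).
Premise 4 is O(not seal_specimen → not waive_consent); contrapositively O(waive_consent → seal_specimen). Since O(waive_consent) holds, K gives O(seal_specimen).
The contrapositive of premise 12 (O(archive_blueprint → not seal_specimen)) is O(seal_specimen → not archive_blueprint), and O(seal_specimen) is already established, so O(not archive_blueprint).
The contrapositive of premise 1 (O(not report_schedule → archive_blueprint)) is O(not archive_blueprint → report_schedule), and O(not archive_blueprint) is already established, so O(report_schedule).
Premise 3 is O(ping_server → not report_schedule); contrapositively O(report_schedule → not ping_server). Since O(report_schedule) holds, K gives O(not ping_server).
Premises 5, 6, 8, 9, 10, 13 do not contribute to this derivation.
Thus O(not ping_server), which is F(ping_server): ping_server is forbidden.

Forbidden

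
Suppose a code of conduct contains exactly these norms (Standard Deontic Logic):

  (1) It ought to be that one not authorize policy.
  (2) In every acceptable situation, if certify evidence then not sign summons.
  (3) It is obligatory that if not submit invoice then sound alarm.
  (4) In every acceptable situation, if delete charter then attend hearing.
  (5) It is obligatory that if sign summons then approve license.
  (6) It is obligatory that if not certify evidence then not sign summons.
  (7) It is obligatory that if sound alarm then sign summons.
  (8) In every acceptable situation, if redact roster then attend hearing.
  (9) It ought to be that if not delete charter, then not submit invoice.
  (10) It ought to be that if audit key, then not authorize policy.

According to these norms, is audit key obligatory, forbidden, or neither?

Neither

Premise 10 is O(audit_key → ¬authorize_policy); even if O(¬authorize_policy) held, inferring O(audit_key) would be affirming the consequent — invalid.
No premise or chain of K-axiom applications forces O(audit_key), and none forces O(¬audit_key). So audit_key is neither obligatory nor forbidden under these norms.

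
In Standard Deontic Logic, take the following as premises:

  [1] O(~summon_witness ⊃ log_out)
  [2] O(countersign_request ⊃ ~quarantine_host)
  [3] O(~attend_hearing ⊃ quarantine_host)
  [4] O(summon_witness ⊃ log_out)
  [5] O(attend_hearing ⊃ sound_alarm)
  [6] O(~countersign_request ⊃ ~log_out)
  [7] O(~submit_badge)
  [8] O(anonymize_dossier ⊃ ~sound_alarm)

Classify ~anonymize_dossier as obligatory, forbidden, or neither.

Obligatory

By case analysis on ~summon_witness: premise 1 gives O(~summon_witness ⊃ log_out) and premise 4 gives O(summon_witness ⊃ log_out), so O(log_out) either way.
The contrapositive of premise 6 (O(~countersign_request ⊃ ~log_out)) is O(log_out ⊃ countersign_request), and O(log_out) is already established, so O(countersign_request).
Applying K to premise 2 (O(countersign_request ⊃ ~quarantine_host)) and O(countersign_request) yields O(~quarantine_host).
The contrapositive of premise 3 (O(~attend_hearing ⊃ quarantine_host)) is O(~quarantine_host ⊃ attend_hearing), and O(~quarantine_host) is already established, so O(attend_hearing).
Applying K to premise 5 (O(attend_hearing ⊃ sound_alarm)) and O(attend_hearing) yields O(sound_alarm).
The contrapositive of premise 8 (O(anonymize_dossier ⊃ ~sound_alarm)) is O(sound_alarm ⊃ ~anonymize_dossier), and O(sound_alarm) is already established, so O(~anonymize_dossier).
Premise 7 does not contribute to this derivation.
Hence ~anonymize_dossier is obligatory.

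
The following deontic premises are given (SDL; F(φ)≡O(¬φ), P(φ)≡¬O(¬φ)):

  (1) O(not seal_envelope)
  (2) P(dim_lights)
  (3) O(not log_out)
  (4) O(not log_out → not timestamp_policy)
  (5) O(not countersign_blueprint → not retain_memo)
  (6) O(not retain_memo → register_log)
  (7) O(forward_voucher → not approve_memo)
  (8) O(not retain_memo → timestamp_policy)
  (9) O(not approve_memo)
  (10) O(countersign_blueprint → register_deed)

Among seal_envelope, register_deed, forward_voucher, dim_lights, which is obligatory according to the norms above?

register_deed

Premise 3 gives O(not log_out).
Applying K to premise 4 (O(not log_out → not timestamp_policy)) and O(not log_out) yields O(not timestamp_policy).
The contrapositive of premise 8 (O(not retain_memo → timestamp_policy)) is O(not timestamp_policy → retain_memo), and O(not timestamp_policy) is already established, so O(retain_memo).
Premise 5 is O(not countersign_blueprint → not retain_memo); contrapositively O(retain_memo → countersign_blueprint). Since O(retain_memo) holds, K gives O(countersign_blueprint).
Applying K to premise 10 (O(countersign_blueprint → register_deed)) and O(countersign_blueprint) yields O(register_deed).
So O(register_deed) holds — register_deed is obligatory. None of the other listed options is made obligatory by any chain of premises.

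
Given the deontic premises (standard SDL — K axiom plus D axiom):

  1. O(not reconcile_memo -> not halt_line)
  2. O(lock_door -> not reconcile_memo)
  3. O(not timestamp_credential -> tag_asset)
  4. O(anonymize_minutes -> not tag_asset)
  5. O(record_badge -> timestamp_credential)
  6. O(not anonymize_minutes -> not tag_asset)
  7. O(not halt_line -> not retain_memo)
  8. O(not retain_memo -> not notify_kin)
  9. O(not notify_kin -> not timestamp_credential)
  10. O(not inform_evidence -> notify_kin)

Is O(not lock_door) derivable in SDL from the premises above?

Premises 6 and 4 cover both cases: O(not anonymize_minutes -> not tag_asset) and O(anonymize_minutes -> not tag_asset). Since not anonymize_minutes ∨ anonymize_minutes is a tautology, O(not tag_asset) follows.
Premise 3 is O(not timestamp_credential -> tag_asset); contrapositively O(not tag_asset -> timestamp_credential). Since O(not tag_asset) holds, K gives O(timestamp_credential).
Premise 9, O(not notify_kin -> not timestamp_credential), contraposes to O(timestamp_credential -> notify_kin); with O(timestamp_credential) we get O(notify_kin).
Premise 8, O(not retain_memo -> not notify_kin), contraposes to O(notify_kin -> retain_memo); with O(notify_kin) we get O(retain_memo).
Premise 7, O(not halt_line -> not retain_memo), contraposes to O(retain_memo -> halt_line); with O(retain_memo) we get O(halt_line).
The contrapositive of premise 1 (O(not reconcile_memo -> not halt_line)) is O(halt_line -> reconcile_memo), and O(halt_line) is already established, so O(reconcile_memo).
Premise 2 is O(lock_door -> not reconcile_memo); contrapositively O(reconcile_memo -> not lock_door). Since O(reconcile_memo) holds, K gives O(not lock_door).
Premises 5, 10 do not contribute to this derivation.
So O(not lock_door) follows.

Yes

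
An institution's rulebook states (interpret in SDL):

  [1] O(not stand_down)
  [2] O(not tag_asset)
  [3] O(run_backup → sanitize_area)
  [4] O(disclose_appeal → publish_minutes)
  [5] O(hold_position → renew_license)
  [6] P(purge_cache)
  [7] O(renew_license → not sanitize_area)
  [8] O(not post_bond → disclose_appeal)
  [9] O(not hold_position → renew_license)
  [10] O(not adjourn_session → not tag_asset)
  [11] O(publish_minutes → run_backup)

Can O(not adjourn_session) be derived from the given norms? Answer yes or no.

Premise 10 is O(not adjourn_session → not tag_asset); even if O(not tag_asset) held, inferring O(not adjourn_session) would be affirming the consequent — invalid.
No other premise forces O(not adjourn_session). An ideal world satisfying every premise can still have not adjourn_session false, so O(not adjourn_session) is not derivable.

No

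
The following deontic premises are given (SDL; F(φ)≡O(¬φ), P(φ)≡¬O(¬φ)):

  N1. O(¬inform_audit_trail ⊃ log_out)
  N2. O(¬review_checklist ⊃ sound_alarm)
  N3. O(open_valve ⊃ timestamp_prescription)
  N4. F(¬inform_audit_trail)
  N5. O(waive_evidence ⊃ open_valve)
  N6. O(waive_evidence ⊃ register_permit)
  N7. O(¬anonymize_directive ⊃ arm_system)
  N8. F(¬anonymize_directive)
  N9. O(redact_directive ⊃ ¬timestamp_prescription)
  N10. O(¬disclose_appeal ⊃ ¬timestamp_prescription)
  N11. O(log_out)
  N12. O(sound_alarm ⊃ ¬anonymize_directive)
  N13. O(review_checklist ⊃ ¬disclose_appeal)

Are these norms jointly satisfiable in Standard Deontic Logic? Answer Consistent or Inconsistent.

Consistent

Premise 1 is O(¬inform_audit_trail ⊃ log_out); even if O(log_out) held, inferring O(¬inform_audit_trail) would be affirming the consequent — invalid.
So O(¬inform_audit_trail) is not derivable, and the apparent clash with O(inform_audit_trail) does not arise.
A world satisfying every obligation exists (e.g. anonymize_directive=true, arm_system=false, disclose_appeal=false, inform_audit_trail=true, log_out=true, open_valve=false, redact_directive=false, register_permit=false, review_checklist=true, sound_alarm=false, timestamp_prescription=false, waive_evidence=false); no atom is both obligatory and forbidden, so the set is consistent.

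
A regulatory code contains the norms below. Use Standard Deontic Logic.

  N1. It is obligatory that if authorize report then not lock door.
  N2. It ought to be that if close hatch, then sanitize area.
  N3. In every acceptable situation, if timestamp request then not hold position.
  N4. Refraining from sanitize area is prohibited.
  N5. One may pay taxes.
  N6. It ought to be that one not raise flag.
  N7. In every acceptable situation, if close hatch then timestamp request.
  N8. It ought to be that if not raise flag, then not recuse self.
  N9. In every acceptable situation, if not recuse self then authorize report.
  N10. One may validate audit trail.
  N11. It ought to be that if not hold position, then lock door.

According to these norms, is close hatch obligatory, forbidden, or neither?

Premise 6 gives O(¬raise_flag).
With premise 8, O(¬raise_flag → ¬recuse_self), the K-axiom yields O(¬recuse_self).
Premise 9 is O(¬recuse_self → authorize_report); since O(¬recuse_self), deontic closure gives O(authorize_report).
From O(authorize_report) and premise 1, O(authorize_report → ¬lock_door), we obtain O(¬lock_door).
The contrapositive of premise 11 (O(¬hold_position → lock_door)) is O(¬lock_door → hold_position), and O(¬lock_door) is already established, so O(hold_position).
The contrapositive of premise 3 (O(timestamp_request → ¬hold_position)) is O(hold_position → ¬timestamp_request), and O(hold_position) is already established, so O(¬timestamp_request).
Premise 7 is O(close_hatch → timestamp_request); contrapositively O(¬timestamp_request → ¬close_hatch). Since O(¬timestamp_request) holds, K gives O(¬close_hatch).
Premises 2, 4, 5, 10 do not contribute to this derivation.
Thus O(¬close_hatch), which is F(close_hatch): close_hatch is forbidden.

Forbidden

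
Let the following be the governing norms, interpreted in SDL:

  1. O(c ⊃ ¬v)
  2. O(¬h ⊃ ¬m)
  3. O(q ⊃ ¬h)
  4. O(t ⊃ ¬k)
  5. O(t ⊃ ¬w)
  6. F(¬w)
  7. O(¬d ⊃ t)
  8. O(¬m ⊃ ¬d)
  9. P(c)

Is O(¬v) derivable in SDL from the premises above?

Premise 1 is O(c ⊃ ¬v), but O(c) is not derivable from the premises (the permission P(c) asserts only ¬O(¬c), not O(c)), so it does not yield O(¬v).
No other premise forces O(¬v). An ideal world satisfying every premise can still have ¬v false, so O(¬v) is not derivable.

No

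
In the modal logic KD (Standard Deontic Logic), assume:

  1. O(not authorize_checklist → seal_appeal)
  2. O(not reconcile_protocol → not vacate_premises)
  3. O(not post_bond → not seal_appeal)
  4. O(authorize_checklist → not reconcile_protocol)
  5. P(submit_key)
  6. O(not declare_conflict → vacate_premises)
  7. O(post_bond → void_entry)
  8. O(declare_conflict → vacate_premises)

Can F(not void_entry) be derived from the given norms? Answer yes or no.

Yes

Premises 6 and 8 cover both cases: O(not declare_conflict → vacate_premises) and O(declare_conflict → vacate_premises). Since not declare_conflict ∨ declare_conflict is a tautology, O(vacate_premises) follows.
Premise 2 is O(not reconcile_protocol → not vacate_premises); contrapositively O(vacate_premises → reconcile_protocol). Since O(vacate_premises) holds, K gives O(reconcile_protocol).
The contrapositive of premise 4 (O(authorize_checklist → not reconcile_protocol)) is O(reconcile_protocol → not authorize_checklist), and O(reconcile_protocol) is already established, so O(not authorize_checklist).
Premise 1 is O(not authorize_checklist → seal_appeal); since O(not authorize_checklist), deontic closure gives O(seal_appeal).
Premise 3 is O(not post_bond → not seal_appeal); contrapositively O(seal_appeal → post_bond). Since O(seal_appeal) holds, K gives O(post_bond).
With premise 7, O(post_bond → void_entry), the K-axiom yields O(void_entry).
Premise 5 does not contribute to this derivation.
So O(void_entry) holds, i.e. F(not void_entry). The claim follows.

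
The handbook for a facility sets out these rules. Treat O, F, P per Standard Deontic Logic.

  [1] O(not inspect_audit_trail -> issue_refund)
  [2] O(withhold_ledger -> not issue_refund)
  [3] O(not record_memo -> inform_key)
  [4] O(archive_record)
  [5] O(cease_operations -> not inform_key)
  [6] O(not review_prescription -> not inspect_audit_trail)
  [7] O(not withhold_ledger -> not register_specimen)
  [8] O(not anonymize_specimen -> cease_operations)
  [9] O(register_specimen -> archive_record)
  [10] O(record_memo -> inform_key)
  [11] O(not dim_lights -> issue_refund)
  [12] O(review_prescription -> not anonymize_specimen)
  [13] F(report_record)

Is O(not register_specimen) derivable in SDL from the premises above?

Yes

Premises 3 and 10 are O(not record_memo -> inform_key) and O(record_memo -> inform_key); every ideal world satisfies not record_memo or record_memo, so in either case inform_key holds — hence O(inform_key).
Premise 5, O(cease_operations -> not inform_key), contraposes to O(inform_key -> not cease_operations); with O(inform_key) we get O(not cease_operations).
Premise 8, O(not anonymize_specimen -> cease_operations), contraposes to O(not cease_operations -> anonymize_specimen); with O(not cease_operations) we get O(anonymize_specimen).
Premise 12 is O(review_prescription -> not anonymize_specimen); contrapositively O(anonymize_specimen -> not review_prescription). Since O(anonymize_specimen) holds, K gives O(not review_prescription).
From O(not review_prescription) and premise 6, O(not review_prescription -> not inspect_audit_trail), we obtain O(not inspect_audit_trail).
With premise 1, O(not inspect_audit_trail -> issue_refund), the K-axiom yields O(issue_refund).
Premise 2, O(withhold_ledger -> not issue_refund), contraposes to O(issue_refund -> not withhold_ledger); with O(issue_refund) we get O(not withhold_ledger).
From O(not withhold_ledger) and premise 7, O(not withhold_ledger -> not register_specimen), we obtain O(not register_specimen).
Premises 4, 9, 11, 13 do not contribute to this derivation.
So O(not register_specimen) follows.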